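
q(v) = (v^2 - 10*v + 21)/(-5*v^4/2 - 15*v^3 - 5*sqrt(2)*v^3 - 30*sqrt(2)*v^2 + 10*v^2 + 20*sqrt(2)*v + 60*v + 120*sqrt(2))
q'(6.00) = 0.00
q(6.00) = 0.00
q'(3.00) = 0.01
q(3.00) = 0.00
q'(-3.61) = 2.35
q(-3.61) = 1.66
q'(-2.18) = -37.65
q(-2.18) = -10.21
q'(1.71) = 0.14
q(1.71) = 0.07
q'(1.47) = 0.02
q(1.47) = 0.06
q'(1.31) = 0.00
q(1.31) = 0.06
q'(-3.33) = 6.35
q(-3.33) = 2.76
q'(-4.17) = 0.58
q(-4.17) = 0.97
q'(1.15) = -0.01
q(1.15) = 0.06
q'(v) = (2*v - 10)/(-5*v^4/2 - 15*v^3 - 5*sqrt(2)*v^3 - 30*sqrt(2)*v^2 + 10*v^2 + 20*sqrt(2)*v + 60*v + 120*sqrt(2)) + (v^2 - 10*v + 21)*(10*v^3 + 15*sqrt(2)*v^2 + 45*v^2 - 20*v + 60*sqrt(2)*v - 60 - 20*sqrt(2))/(-5*v^4/2 - 15*v^3 - 5*sqrt(2)*v^3 - 30*sqrt(2)*v^2 + 10*v^2 + 20*sqrt(2)*v + 60*v + 120*sqrt(2))^2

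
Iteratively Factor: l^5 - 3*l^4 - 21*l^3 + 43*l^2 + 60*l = (l + 4)*(l^4 - 7*l^3 + 7*l^2 + 15*l) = l*(l + 4)*(l^3 - 7*l^2 + 7*l + 15) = l*(l + 1)*(l + 4)*(l^2 - 8*l + 15) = l*(l - 5)*(l + 1)*(l + 4)*(l - 3)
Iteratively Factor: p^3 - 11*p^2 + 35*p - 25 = (p - 5)*(p^2 - 6*p + 5) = (p - 5)^2*(p - 1)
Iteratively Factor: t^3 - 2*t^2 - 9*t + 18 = (t - 3)*(t^2 + t - 6) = (t - 3)*(t + 3)*(t - 2)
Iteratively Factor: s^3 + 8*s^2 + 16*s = (s + 4)*(s^2 + 4*s) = (s + 4)^2*(s)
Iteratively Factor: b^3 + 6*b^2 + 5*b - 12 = (b - 1)*(b^2 + 7*b + 12) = (b - 1)*(b + 3)*(b + 4)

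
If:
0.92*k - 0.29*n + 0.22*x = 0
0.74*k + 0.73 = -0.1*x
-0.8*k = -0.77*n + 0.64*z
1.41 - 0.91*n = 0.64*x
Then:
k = -1.60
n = -1.64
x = 4.53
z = 0.03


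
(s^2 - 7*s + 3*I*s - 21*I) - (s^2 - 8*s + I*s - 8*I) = s + 2*I*s - 13*I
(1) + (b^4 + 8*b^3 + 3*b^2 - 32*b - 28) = b^4 + 8*b^3 + 3*b^2 - 32*b - 27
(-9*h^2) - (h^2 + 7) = -10*h^2 - 7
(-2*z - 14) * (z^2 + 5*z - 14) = -2*z^3 - 24*z^2 - 42*z + 196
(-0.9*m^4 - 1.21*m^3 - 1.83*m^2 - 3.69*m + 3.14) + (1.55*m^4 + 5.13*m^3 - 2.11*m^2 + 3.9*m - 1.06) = 0.65*m^4 + 3.92*m^3 - 3.94*m^2 + 0.21*m + 2.08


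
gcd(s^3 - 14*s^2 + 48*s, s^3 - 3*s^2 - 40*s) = s^2 - 8*s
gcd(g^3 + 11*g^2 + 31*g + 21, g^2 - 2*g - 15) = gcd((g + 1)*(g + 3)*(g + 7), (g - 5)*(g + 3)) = g + 3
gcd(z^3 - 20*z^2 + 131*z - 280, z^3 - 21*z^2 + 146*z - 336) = z^2 - 15*z + 56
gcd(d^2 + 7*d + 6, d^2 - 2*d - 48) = d + 6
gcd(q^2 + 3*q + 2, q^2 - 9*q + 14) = 1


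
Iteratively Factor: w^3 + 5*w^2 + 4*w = (w)*(w^2 + 5*w + 4) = w*(w + 1)*(w + 4)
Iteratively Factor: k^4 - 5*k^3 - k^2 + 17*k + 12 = (k - 3)*(k^3 - 2*k^2 - 7*k - 4) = (k - 3)*(k + 1)*(k^2 - 3*k - 4) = (k - 4)*(k - 3)*(k + 1)*(k + 1)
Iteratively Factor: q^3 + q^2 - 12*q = (q)*(q^2 + q - 12) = q*(q + 4)*(q - 3)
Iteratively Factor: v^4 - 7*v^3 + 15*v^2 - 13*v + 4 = (v - 1)*(v^3 - 6*v^2 + 9*v - 4) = (v - 1)^2*(v^2 - 5*v + 4) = (v - 1)^3*(v - 4)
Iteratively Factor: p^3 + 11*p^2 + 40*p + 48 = (p + 3)*(p^2 + 8*p + 16) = (p + 3)*(p + 4)*(p + 4)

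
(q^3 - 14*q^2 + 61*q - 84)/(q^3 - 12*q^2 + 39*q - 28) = (q - 3)/(q - 1)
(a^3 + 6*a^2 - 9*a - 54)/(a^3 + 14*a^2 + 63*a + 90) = (a - 3)/(a + 5)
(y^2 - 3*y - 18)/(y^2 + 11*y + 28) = (y^2 - 3*y - 18)/(y^2 + 11*y + 28)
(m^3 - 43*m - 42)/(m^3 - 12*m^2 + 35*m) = (m^2 + 7*m + 6)/(m*(m - 5))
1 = 1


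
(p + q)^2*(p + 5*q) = p^3 + 7*p^2*q + 11*p*q^2 + 5*q^3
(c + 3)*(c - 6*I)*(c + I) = c^3 + 3*c^2 - 5*I*c^2 + 6*c - 15*I*c + 18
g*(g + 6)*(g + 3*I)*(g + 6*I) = g^4 + 6*g^3 + 9*I*g^3 - 18*g^2 + 54*I*g^2 - 108*g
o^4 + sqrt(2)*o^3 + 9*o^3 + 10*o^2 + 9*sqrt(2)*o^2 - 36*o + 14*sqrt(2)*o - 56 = (o + 2)*(o + 7)*(o - sqrt(2))*(o + 2*sqrt(2))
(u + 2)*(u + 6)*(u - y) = u^3 - u^2*y + 8*u^2 - 8*u*y + 12*u - 12*y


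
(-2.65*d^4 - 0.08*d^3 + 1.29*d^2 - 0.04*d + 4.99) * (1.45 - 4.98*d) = 13.197*d^5 - 3.4441*d^4 - 6.5402*d^3 + 2.0697*d^2 - 24.9082*d + 7.2355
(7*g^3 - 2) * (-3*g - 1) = -21*g^4 - 7*g^3 + 6*g + 2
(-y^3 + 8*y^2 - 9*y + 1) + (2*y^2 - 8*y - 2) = -y^3 + 10*y^2 - 17*y - 1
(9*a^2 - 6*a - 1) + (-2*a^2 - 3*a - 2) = 7*a^2 - 9*a - 3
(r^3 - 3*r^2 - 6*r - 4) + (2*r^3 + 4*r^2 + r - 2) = 3*r^3 + r^2 - 5*r - 6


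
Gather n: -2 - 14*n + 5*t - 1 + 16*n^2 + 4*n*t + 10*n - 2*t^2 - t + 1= 16*n^2 + n*(4*t - 4) - 2*t^2 + 4*t - 2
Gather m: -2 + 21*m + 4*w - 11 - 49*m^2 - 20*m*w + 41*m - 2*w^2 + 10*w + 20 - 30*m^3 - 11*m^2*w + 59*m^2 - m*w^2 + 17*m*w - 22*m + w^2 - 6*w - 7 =-30*m^3 + m^2*(10 - 11*w) + m*(-w^2 - 3*w + 40) - w^2 + 8*w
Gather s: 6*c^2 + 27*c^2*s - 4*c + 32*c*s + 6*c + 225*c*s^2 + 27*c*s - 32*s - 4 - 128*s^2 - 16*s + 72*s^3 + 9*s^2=6*c^2 + 2*c + 72*s^3 + s^2*(225*c - 119) + s*(27*c^2 + 59*c - 48) - 4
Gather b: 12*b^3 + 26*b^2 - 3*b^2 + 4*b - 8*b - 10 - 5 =12*b^3 + 23*b^2 - 4*b - 15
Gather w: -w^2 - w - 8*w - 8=-w^2 - 9*w - 8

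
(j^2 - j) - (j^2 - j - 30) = 30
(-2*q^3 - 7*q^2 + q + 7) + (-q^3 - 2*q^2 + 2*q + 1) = -3*q^3 - 9*q^2 + 3*q + 8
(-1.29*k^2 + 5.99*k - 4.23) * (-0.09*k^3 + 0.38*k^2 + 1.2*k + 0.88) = 0.1161*k^5 - 1.0293*k^4 + 1.1089*k^3 + 4.4454*k^2 + 0.1952*k - 3.7224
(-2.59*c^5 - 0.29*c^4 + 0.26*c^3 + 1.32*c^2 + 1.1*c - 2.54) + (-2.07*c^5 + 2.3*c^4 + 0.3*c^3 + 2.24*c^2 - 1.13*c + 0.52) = -4.66*c^5 + 2.01*c^4 + 0.56*c^3 + 3.56*c^2 - 0.0299999999999998*c - 2.02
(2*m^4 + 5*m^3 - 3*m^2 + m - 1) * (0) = 0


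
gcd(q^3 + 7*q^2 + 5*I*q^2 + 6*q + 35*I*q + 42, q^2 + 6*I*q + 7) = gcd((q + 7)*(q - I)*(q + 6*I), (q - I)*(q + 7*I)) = q - I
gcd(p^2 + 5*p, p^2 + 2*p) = p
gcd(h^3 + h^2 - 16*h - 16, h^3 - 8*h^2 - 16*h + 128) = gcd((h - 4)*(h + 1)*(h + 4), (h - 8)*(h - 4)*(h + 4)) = h^2 - 16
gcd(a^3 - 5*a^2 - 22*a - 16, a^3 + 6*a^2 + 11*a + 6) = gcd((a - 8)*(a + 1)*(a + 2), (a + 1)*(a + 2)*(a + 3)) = a^2 + 3*a + 2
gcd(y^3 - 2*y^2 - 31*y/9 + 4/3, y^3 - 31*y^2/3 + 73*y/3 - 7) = y^2 - 10*y/3 + 1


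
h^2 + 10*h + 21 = (h + 3)*(h + 7)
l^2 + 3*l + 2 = (l + 1)*(l + 2)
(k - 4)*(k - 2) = k^2 - 6*k + 8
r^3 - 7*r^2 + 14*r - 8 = (r - 4)*(r - 2)*(r - 1)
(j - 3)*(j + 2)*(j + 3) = j^3 + 2*j^2 - 9*j - 18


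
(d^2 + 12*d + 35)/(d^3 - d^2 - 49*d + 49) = (d + 5)/(d^2 - 8*d + 7)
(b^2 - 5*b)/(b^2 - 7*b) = (b - 5)/(b - 7)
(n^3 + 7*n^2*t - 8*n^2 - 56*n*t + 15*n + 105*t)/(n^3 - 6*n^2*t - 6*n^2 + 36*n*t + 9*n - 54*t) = (-n^2 - 7*n*t + 5*n + 35*t)/(-n^2 + 6*n*t + 3*n - 18*t)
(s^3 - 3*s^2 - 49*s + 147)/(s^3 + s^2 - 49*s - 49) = (s - 3)/(s + 1)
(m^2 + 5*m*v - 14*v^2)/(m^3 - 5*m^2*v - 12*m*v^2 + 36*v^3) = (-m - 7*v)/(-m^2 + 3*m*v + 18*v^2)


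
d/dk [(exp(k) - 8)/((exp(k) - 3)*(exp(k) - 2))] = (-exp(2*k) + 16*exp(k) - 34)*exp(k)/(exp(4*k) - 10*exp(3*k) + 37*exp(2*k) - 60*exp(k) + 36)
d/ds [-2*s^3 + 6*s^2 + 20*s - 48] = -6*s^2 + 12*s + 20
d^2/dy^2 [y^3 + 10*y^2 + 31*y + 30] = 6*y + 20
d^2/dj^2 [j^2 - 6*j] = 2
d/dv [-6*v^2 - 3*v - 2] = -12*v - 3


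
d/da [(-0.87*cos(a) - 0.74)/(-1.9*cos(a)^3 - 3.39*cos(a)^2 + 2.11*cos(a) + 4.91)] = (3.306*cos(a)^3 + 7.1673*cos(a)^2 + 5.0172*cos(a) + 2.7103)*sin(a)/(3.61*cos(a)^6 + 12.882*cos(a)^5 + 3.4741*cos(a)^4 - 32.9638*cos(a)^3 - 28.8377*cos(a)^2 + 20.7202*cos(a) + 24.1081)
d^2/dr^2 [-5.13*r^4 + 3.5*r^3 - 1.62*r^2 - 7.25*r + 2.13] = -61.56*r^2 + 21.0*r - 3.24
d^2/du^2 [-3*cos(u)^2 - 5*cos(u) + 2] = 5*cos(u) + 6*cos(2*u)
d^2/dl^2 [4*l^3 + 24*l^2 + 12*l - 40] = 24*l + 48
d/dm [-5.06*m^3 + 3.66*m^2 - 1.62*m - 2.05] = -15.18*m^2 + 7.32*m - 1.62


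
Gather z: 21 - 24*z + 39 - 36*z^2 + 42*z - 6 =-36*z^2 + 18*z + 54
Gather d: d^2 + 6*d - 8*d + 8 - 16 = d^2 - 2*d - 8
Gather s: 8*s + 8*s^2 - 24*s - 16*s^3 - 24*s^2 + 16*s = -16*s^3 - 16*s^2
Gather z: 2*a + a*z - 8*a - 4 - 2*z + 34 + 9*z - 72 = -6*a + z*(a + 7) - 42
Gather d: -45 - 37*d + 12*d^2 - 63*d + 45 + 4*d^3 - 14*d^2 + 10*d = 4*d^3 - 2*d^2 - 90*d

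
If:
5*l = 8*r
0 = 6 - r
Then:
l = 48/5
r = 6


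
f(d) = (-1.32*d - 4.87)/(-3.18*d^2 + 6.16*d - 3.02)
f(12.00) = 0.05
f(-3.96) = -0.00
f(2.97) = 0.69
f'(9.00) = -0.01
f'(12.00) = -0.01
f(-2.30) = 0.05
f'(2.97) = -0.58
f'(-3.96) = 0.02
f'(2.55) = -1.13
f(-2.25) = 0.06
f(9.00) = 0.08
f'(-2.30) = 0.07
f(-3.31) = 0.01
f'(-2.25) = 0.08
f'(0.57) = 50.95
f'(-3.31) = 0.03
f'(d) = (-1.32*d - 4.87)*(6.36*d - 6.16)/(-3.18*d^2 + 6.16*d - 3.02)^2 - 1.32/(-3.18*d^2 + 6.16*d - 3.02)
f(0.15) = 2.34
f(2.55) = 1.03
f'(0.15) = 6.22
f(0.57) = 10.37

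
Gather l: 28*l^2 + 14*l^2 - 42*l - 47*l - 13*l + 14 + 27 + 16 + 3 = 42*l^2 - 102*l + 60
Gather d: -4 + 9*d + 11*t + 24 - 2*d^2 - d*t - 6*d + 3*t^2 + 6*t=-2*d^2 + d*(3 - t) + 3*t^2 + 17*t + 20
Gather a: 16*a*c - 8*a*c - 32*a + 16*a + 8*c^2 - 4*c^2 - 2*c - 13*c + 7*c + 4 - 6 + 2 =a*(8*c - 16) + 4*c^2 - 8*c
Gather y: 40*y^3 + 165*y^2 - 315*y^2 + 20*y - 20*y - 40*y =40*y^3 - 150*y^2 - 40*y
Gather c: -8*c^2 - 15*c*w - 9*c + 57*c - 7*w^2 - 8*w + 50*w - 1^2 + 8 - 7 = -8*c^2 + c*(48 - 15*w) - 7*w^2 + 42*w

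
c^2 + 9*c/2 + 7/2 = (c + 1)*(c + 7/2)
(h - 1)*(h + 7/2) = h^2 + 5*h/2 - 7/2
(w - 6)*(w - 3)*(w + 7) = w^3 - 2*w^2 - 45*w + 126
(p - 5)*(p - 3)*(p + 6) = p^3 - 2*p^2 - 33*p + 90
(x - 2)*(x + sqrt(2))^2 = x^3 - 2*x^2 + 2*sqrt(2)*x^2 - 4*sqrt(2)*x + 2*x - 4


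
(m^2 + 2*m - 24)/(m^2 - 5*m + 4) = (m + 6)/(m - 1)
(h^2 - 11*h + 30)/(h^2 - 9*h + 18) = (h - 5)/(h - 3)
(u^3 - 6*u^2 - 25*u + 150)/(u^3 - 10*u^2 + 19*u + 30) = (u + 5)/(u + 1)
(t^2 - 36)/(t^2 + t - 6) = (t^2 - 36)/(t^2 + t - 6)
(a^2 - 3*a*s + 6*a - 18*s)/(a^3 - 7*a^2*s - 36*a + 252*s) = (-a + 3*s)/(-a^2 + 7*a*s + 6*a - 42*s)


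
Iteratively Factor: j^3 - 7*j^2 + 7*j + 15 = (j + 1)*(j^2 - 8*j + 15) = (j - 5)*(j + 1)*(j - 3)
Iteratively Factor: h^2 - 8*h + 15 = (h - 3)*(h - 5)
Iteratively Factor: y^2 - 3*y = (y)*(y - 3)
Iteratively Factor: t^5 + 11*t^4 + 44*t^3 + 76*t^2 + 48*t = (t + 2)*(t^4 + 9*t^3 + 26*t^2 + 24*t) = (t + 2)^2*(t^3 + 7*t^2 + 12*t) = t*(t + 2)^2*(t^2 + 7*t + 12) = t*(t + 2)^2*(t + 3)*(t + 4)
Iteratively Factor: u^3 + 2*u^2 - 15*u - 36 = (u - 4)*(u^2 + 6*u + 9) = (u - 4)*(u + 3)*(u + 3)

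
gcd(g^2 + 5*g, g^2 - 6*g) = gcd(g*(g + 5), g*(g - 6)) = g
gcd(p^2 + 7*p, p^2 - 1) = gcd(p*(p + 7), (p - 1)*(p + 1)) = 1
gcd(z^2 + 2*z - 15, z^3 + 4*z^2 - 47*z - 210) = z + 5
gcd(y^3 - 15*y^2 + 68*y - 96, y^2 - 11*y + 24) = y^2 - 11*y + 24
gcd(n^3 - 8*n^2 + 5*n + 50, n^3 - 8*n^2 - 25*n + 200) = n - 5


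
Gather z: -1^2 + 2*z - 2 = 2*z - 3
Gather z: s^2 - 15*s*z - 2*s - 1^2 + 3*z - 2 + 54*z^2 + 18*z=s^2 - 2*s + 54*z^2 + z*(21 - 15*s) - 3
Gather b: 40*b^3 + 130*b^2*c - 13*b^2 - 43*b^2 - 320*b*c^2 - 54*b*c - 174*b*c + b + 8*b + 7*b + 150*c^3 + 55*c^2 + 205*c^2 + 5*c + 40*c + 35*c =40*b^3 + b^2*(130*c - 56) + b*(-320*c^2 - 228*c + 16) + 150*c^3 + 260*c^2 + 80*c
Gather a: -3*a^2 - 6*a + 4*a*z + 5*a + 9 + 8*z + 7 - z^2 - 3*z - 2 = -3*a^2 + a*(4*z - 1) - z^2 + 5*z + 14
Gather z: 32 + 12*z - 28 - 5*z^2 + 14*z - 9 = -5*z^2 + 26*z - 5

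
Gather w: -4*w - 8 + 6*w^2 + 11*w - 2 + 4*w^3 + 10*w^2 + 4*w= 4*w^3 + 16*w^2 + 11*w - 10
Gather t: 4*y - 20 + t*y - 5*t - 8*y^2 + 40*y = t*(y - 5) - 8*y^2 + 44*y - 20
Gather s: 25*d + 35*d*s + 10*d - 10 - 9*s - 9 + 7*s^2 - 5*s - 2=35*d + 7*s^2 + s*(35*d - 14) - 21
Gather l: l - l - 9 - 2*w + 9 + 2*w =0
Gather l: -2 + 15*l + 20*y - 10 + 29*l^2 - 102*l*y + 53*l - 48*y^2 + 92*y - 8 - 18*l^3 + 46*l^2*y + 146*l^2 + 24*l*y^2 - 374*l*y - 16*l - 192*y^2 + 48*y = -18*l^3 + l^2*(46*y + 175) + l*(24*y^2 - 476*y + 52) - 240*y^2 + 160*y - 20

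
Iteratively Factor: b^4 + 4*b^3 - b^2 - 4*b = (b - 1)*(b^3 + 5*b^2 + 4*b) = (b - 1)*(b + 1)*(b^2 + 4*b) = b*(b - 1)*(b + 1)*(b + 4)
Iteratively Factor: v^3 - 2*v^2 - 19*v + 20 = (v - 1)*(v^2 - v - 20) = (v - 1)*(v + 4)*(v - 5)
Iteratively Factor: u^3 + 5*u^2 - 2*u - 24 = (u + 4)*(u^2 + u - 6) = (u - 2)*(u + 4)*(u + 3)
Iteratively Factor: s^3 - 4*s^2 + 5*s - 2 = (s - 1)*(s^2 - 3*s + 2) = (s - 1)^2*(s - 2)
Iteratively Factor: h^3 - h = (h)*(h^2 - 1) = h*(h + 1)*(h - 1)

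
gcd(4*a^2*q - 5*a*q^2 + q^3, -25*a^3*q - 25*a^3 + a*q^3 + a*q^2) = 1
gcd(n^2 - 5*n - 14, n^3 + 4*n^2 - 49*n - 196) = n - 7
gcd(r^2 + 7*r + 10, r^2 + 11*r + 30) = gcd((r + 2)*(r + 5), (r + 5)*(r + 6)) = r + 5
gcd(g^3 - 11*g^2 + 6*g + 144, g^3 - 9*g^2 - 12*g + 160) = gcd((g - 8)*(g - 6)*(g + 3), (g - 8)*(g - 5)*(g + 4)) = g - 8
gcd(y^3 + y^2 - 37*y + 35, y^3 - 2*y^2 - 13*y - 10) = y - 5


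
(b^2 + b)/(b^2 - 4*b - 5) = b/(b - 5)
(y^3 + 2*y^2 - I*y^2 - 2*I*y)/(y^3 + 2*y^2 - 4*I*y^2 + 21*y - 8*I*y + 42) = y*(y - I)/(y^2 - 4*I*y + 21)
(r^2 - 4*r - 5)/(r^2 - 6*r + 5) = (r + 1)/(r - 1)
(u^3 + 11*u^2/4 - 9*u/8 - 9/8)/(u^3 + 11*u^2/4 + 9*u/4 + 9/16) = 2*(4*u^2 + 9*u - 9)/(8*u^2 + 18*u + 9)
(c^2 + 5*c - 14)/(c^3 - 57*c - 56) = (c - 2)/(c^2 - 7*c - 8)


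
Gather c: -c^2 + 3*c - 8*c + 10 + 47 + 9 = -c^2 - 5*c + 66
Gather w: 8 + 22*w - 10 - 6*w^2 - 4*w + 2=-6*w^2 + 18*w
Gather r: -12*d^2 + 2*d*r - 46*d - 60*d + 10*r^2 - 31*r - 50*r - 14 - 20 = -12*d^2 - 106*d + 10*r^2 + r*(2*d - 81) - 34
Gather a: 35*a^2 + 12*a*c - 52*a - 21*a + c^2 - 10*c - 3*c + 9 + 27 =35*a^2 + a*(12*c - 73) + c^2 - 13*c + 36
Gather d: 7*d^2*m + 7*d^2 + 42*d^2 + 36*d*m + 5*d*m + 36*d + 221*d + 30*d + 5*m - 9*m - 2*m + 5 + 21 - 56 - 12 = d^2*(7*m + 49) + d*(41*m + 287) - 6*m - 42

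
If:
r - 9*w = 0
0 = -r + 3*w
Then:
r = 0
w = 0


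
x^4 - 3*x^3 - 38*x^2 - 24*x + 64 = (x - 8)*(x - 1)*(x + 2)*(x + 4)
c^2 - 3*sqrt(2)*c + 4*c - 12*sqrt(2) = (c + 4)*(c - 3*sqrt(2))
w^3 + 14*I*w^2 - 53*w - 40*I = (w + I)*(w + 5*I)*(w + 8*I)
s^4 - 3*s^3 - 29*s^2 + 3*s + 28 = (s - 7)*(s - 1)*(s + 1)*(s + 4)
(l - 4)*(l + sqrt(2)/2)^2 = l^3 - 4*l^2 + sqrt(2)*l^2 - 4*sqrt(2)*l + l/2 - 2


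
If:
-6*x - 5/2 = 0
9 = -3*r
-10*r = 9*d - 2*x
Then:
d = 175/54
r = -3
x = -5/12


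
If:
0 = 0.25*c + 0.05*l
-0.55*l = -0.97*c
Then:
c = 0.00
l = 0.00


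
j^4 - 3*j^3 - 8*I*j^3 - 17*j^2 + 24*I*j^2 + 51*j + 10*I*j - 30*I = (j - 3)*(j - 5*I)*(j - 2*I)*(j - I)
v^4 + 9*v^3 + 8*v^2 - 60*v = v*(v - 2)*(v + 5)*(v + 6)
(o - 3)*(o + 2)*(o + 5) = o^3 + 4*o^2 - 11*o - 30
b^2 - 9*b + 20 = (b - 5)*(b - 4)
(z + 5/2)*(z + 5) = z^2 + 15*z/2 + 25/2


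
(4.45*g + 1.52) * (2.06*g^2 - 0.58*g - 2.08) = 9.167*g^3 + 0.5502*g^2 - 10.1376*g - 3.1616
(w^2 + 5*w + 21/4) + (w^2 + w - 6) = 2*w^2 + 6*w - 3/4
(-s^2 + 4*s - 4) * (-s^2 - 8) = s^4 - 4*s^3 + 12*s^2 - 32*s + 32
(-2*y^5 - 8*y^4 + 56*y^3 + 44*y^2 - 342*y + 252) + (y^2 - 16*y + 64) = -2*y^5 - 8*y^4 + 56*y^3 + 45*y^2 - 358*y + 316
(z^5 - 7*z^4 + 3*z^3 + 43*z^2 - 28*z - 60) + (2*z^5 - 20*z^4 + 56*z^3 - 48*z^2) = 3*z^5 - 27*z^4 + 59*z^3 - 5*z^2 - 28*z - 60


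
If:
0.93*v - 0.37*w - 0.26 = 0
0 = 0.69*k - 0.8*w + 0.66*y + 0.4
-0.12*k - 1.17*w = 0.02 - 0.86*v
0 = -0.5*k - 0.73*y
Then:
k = -0.53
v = 0.42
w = 0.34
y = 0.36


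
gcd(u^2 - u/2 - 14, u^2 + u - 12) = 1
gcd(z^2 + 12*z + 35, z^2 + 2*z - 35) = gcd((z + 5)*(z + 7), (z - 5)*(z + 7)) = z + 7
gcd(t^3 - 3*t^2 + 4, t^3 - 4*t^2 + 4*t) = t^2 - 4*t + 4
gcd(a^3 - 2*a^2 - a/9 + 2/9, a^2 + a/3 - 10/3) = 1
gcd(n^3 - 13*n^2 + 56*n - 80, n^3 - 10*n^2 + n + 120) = n - 5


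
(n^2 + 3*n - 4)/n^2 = 1 + 3/n - 4/n^2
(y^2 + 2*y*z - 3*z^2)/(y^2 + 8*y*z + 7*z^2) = (y^2 + 2*y*z - 3*z^2)/(y^2 + 8*y*z + 7*z^2)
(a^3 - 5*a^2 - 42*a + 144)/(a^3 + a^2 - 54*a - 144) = (a - 3)/(a + 3)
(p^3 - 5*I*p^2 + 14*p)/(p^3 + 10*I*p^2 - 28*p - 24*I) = p*(p - 7*I)/(p^2 + 8*I*p - 12)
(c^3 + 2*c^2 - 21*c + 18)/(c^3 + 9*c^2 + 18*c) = (c^2 - 4*c + 3)/(c*(c + 3))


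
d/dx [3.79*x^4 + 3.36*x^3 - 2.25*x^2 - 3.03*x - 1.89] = 15.16*x^3 + 10.08*x^2 - 4.5*x - 3.03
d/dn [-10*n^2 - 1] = -20*n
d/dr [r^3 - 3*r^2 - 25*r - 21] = 3*r^2 - 6*r - 25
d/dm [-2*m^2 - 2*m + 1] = -4*m - 2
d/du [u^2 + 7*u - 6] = 2*u + 7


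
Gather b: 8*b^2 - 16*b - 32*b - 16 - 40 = 8*b^2 - 48*b - 56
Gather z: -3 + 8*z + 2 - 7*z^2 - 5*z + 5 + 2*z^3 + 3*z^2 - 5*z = 2*z^3 - 4*z^2 - 2*z + 4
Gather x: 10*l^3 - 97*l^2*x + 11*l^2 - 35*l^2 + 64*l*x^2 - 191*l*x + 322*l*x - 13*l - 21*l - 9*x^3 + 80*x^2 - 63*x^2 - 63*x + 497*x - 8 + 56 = 10*l^3 - 24*l^2 - 34*l - 9*x^3 + x^2*(64*l + 17) + x*(-97*l^2 + 131*l + 434) + 48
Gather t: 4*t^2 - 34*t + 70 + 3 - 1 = 4*t^2 - 34*t + 72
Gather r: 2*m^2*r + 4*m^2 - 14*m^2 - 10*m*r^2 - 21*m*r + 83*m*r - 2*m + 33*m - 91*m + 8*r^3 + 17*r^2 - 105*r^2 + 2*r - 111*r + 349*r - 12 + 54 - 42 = -10*m^2 - 60*m + 8*r^3 + r^2*(-10*m - 88) + r*(2*m^2 + 62*m + 240)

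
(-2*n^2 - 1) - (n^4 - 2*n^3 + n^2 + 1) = -n^4 + 2*n^3 - 3*n^2 - 2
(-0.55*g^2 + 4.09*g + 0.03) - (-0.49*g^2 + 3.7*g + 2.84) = -0.0600000000000001*g^2 + 0.39*g - 2.81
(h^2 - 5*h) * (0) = 0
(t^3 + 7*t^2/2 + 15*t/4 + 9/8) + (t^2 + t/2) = t^3 + 9*t^2/2 + 17*t/4 + 9/8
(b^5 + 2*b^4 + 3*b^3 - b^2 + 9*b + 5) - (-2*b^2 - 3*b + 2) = b^5 + 2*b^4 + 3*b^3 + b^2 + 12*b + 3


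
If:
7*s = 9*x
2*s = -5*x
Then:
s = 0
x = 0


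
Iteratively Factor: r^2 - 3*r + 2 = (r - 2)*(r - 1)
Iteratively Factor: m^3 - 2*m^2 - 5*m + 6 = (m - 3)*(m^2 + m - 2) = (m - 3)*(m - 1)*(m + 2)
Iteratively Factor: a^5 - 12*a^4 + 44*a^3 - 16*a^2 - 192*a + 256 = (a - 2)*(a^4 - 10*a^3 + 24*a^2 + 32*a - 128) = (a - 2)*(a + 2)*(a^3 - 12*a^2 + 48*a - 64) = (a - 4)*(a - 2)*(a + 2)*(a^2 - 8*a + 16) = (a - 4)^2*(a - 2)*(a + 2)*(a - 4)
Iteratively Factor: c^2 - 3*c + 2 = (c - 1)*(c - 2)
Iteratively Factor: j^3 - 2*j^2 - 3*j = (j - 3)*(j^2 + j) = (j - 3)*(j + 1)*(j)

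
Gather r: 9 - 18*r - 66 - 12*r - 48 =-30*r - 105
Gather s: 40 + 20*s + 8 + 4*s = 24*s + 48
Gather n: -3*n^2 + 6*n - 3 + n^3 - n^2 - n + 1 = n^3 - 4*n^2 + 5*n - 2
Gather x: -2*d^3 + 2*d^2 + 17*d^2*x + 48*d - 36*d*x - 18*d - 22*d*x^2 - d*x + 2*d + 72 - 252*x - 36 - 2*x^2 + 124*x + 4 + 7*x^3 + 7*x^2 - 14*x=-2*d^3 + 2*d^2 + 32*d + 7*x^3 + x^2*(5 - 22*d) + x*(17*d^2 - 37*d - 142) + 40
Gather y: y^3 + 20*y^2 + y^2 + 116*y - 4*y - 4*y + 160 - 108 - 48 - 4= y^3 + 21*y^2 + 108*y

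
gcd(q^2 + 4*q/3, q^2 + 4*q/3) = q^2 + 4*q/3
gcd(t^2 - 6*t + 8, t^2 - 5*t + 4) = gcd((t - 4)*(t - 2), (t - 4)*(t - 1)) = t - 4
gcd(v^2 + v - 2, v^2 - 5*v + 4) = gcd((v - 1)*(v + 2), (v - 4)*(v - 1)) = v - 1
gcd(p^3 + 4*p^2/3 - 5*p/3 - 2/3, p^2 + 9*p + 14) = p + 2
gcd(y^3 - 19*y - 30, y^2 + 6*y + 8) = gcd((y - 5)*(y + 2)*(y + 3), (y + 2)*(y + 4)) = y + 2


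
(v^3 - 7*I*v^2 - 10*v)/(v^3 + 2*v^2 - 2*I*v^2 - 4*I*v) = (v - 5*I)/(v + 2)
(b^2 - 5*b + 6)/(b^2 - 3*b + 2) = (b - 3)/(b - 1)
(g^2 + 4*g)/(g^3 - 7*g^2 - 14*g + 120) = g/(g^2 - 11*g + 30)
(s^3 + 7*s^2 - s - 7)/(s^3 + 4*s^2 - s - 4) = (s + 7)/(s + 4)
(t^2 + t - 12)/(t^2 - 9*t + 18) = (t + 4)/(t - 6)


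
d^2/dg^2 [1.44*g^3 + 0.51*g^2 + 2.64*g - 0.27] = 8.64*g + 1.02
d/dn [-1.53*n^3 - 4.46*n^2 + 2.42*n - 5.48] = -4.59*n^2 - 8.92*n + 2.42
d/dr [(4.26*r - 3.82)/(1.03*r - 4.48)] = (67.872896 - 15.604706*r)/(1.03*r - 4.48)^3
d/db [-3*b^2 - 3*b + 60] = -6*b - 3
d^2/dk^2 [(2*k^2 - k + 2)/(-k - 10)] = -424/(k^3 + 30*k^2 + 300*k + 1000)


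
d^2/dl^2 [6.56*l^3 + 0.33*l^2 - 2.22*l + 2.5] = 39.36*l + 0.66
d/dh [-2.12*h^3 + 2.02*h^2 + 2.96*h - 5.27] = -6.36*h^2 + 4.04*h + 2.96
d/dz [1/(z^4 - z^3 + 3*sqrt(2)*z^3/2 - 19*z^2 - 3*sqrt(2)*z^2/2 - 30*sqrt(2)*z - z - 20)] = 2*(-8*z^3 - 9*sqrt(2)*z^2 + 6*z^2 + 6*sqrt(2)*z + 76*z + 2 + 60*sqrt(2))/(-2*z^4 - 3*sqrt(2)*z^3 + 2*z^3 + 3*sqrt(2)*z^2 + 38*z^2 + 2*z + 60*sqrt(2)*z + 40)^2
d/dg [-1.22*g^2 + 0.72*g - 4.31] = 0.72 - 2.44*g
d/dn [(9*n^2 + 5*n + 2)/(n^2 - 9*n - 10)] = 2*(-43*n^2 - 92*n - 16)/(n^4 - 18*n^3 + 61*n^2 + 180*n + 100)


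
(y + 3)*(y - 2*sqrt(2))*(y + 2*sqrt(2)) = y^3 + 3*y^2 - 8*y - 24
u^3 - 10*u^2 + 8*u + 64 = (u - 8)*(u - 4)*(u + 2)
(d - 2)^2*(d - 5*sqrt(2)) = d^3 - 5*sqrt(2)*d^2 - 4*d^2 + 4*d + 20*sqrt(2)*d - 20*sqrt(2)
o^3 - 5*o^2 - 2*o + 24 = (o - 4)*(o - 3)*(o + 2)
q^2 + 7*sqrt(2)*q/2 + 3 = (q + sqrt(2)/2)*(q + 3*sqrt(2))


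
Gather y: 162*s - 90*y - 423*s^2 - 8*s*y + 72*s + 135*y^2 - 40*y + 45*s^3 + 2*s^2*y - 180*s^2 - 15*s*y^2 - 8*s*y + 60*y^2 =45*s^3 - 603*s^2 + 234*s + y^2*(195 - 15*s) + y*(2*s^2 - 16*s - 130)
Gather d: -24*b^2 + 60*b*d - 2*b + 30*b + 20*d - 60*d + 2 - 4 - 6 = -24*b^2 + 28*b + d*(60*b - 40) - 8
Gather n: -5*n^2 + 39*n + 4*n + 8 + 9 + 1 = -5*n^2 + 43*n + 18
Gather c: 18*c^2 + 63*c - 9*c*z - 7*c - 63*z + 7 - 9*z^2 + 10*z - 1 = 18*c^2 + c*(56 - 9*z) - 9*z^2 - 53*z + 6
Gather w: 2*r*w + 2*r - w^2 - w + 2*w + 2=2*r - w^2 + w*(2*r + 1) + 2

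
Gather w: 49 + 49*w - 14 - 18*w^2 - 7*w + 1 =-18*w^2 + 42*w + 36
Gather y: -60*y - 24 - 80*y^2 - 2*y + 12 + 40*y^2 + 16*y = -40*y^2 - 46*y - 12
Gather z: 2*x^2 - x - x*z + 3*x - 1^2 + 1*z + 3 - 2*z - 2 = 2*x^2 + 2*x + z*(-x - 1)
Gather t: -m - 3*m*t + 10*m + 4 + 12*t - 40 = 9*m + t*(12 - 3*m) - 36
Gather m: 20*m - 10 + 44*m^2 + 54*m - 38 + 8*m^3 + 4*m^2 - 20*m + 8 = 8*m^3 + 48*m^2 + 54*m - 40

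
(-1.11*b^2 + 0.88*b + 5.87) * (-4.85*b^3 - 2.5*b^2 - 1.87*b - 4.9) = 5.3835*b^5 - 1.493*b^4 - 28.5938*b^3 - 10.8816*b^2 - 15.2889*b - 28.763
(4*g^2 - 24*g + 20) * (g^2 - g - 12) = 4*g^4 - 28*g^3 - 4*g^2 + 268*g - 240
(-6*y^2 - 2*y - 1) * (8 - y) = 6*y^3 - 46*y^2 - 15*y - 8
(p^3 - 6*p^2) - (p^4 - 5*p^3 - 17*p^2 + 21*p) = -p^4 + 6*p^3 + 11*p^2 - 21*p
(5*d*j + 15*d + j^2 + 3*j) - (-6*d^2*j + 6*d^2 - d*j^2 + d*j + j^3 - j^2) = 6*d^2*j - 6*d^2 + d*j^2 + 4*d*j + 15*d - j^3 + 2*j^2 + 3*j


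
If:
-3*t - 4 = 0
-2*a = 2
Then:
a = -1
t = -4/3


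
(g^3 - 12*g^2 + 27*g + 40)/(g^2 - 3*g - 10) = (g^2 - 7*g - 8)/(g + 2)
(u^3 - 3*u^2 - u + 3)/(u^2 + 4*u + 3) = (u^2 - 4*u + 3)/(u + 3)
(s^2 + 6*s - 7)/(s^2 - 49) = (s - 1)/(s - 7)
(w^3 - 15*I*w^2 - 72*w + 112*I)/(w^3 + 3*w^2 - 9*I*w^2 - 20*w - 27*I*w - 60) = (w^2 - 11*I*w - 28)/(w^2 + w*(3 - 5*I) - 15*I)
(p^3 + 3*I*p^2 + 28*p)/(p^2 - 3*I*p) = (p^2 + 3*I*p + 28)/(p - 3*I)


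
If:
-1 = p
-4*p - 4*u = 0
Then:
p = -1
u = 1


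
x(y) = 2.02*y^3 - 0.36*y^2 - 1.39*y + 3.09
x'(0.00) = -1.39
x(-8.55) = -1273.90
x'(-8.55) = 447.77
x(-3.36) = -72.93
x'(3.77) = 82.03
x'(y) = 6.06*y^2 - 0.72*y - 1.39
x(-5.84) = -403.41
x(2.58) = 31.80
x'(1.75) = 15.91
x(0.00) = 3.09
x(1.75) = 10.38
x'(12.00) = 862.61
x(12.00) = 3425.13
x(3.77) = 100.97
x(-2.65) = -33.35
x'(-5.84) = 209.49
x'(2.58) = 37.09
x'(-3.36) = 69.44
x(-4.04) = -130.37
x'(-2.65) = 43.07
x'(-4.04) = 100.43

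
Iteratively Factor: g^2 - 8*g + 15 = (g - 5)*(g - 3)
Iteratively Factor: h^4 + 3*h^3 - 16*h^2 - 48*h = (h)*(h^3 + 3*h^2 - 16*h - 48) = h*(h + 3)*(h^2 - 16) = h*(h + 3)*(h + 4)*(h - 4)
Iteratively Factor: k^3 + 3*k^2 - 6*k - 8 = (k - 2)*(k^2 + 5*k + 4) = (k - 2)*(k + 4)*(k + 1)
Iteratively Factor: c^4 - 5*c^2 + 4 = (c + 1)*(c^3 - c^2 - 4*c + 4) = (c + 1)*(c + 2)*(c^2 - 3*c + 2) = (c - 2)*(c + 1)*(c + 2)*(c - 1)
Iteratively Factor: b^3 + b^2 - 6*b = (b - 2)*(b^2 + 3*b) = (b - 2)*(b + 3)*(b)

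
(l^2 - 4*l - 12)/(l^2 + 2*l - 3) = (l^2 - 4*l - 12)/(l^2 + 2*l - 3)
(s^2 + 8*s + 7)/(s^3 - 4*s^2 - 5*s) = (s + 7)/(s*(s - 5))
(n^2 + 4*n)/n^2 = (n + 4)/n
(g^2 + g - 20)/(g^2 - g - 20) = (-g^2 - g + 20)/(-g^2 + g + 20)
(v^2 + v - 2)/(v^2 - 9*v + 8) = (v + 2)/(v - 8)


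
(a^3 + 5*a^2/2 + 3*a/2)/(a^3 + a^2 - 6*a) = (a^2 + 5*a/2 + 3/2)/(a^2 + a - 6)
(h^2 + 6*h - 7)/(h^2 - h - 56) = (h - 1)/(h - 8)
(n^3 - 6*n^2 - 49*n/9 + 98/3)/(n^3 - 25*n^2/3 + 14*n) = (n + 7/3)/n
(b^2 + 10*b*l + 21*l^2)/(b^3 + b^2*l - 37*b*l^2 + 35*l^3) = (b + 3*l)/(b^2 - 6*b*l + 5*l^2)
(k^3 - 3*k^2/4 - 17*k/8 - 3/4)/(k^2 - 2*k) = k + 5/4 + 3/(8*k)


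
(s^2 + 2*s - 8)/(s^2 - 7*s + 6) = (s^2 + 2*s - 8)/(s^2 - 7*s + 6)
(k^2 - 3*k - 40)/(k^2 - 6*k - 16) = (k + 5)/(k + 2)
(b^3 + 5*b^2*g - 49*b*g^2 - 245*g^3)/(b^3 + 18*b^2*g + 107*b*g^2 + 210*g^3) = (b - 7*g)/(b + 6*g)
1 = 1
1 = 1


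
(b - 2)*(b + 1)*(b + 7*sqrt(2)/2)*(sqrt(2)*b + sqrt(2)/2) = sqrt(2)*b^4 - sqrt(2)*b^3/2 + 7*b^3 - 5*sqrt(2)*b^2/2 - 7*b^2/2 - 35*b/2 - sqrt(2)*b - 7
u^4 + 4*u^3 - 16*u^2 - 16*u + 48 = (u - 2)^2*(u + 2)*(u + 6)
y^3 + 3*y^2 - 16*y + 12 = (y - 2)*(y - 1)*(y + 6)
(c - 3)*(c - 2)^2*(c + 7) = c^4 - 33*c^2 + 100*c - 84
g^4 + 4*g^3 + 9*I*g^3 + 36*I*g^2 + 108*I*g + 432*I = (g + 4)*(g - 3*I)*(g + 6*I)^2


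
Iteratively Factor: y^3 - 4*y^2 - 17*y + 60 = (y - 5)*(y^2 + y - 12) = (y - 5)*(y + 4)*(y - 3)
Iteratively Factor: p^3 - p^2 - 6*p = (p + 2)*(p^2 - 3*p) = p*(p + 2)*(p - 3)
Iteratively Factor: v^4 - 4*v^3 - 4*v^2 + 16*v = (v - 4)*(v^3 - 4*v) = (v - 4)*(v - 2)*(v^2 + 2*v) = v*(v - 4)*(v - 2)*(v + 2)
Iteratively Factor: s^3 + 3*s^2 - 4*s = (s - 1)*(s^2 + 4*s) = (s - 1)*(s + 4)*(s)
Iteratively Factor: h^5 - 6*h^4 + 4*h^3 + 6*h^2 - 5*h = (h - 1)*(h^4 - 5*h^3 - h^2 + 5*h) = (h - 1)^2*(h^3 - 4*h^2 - 5*h) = h*(h - 1)^2*(h^2 - 4*h - 5) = h*(h - 1)^2*(h + 1)*(h - 5)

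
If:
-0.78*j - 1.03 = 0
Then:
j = -1.32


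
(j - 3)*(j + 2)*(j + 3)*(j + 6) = j^4 + 8*j^3 + 3*j^2 - 72*j - 108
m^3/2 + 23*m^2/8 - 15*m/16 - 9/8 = (m/2 + 1/4)*(m - 3/4)*(m + 6)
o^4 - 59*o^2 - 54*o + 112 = (o - 8)*(o - 1)*(o + 2)*(o + 7)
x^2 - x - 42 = (x - 7)*(x + 6)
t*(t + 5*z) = t^2 + 5*t*z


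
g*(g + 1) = g^2 + g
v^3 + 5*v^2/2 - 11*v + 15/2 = (v - 3/2)*(v - 1)*(v + 5)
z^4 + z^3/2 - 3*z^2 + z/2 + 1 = (z - 1)^2*(z + 1/2)*(z + 2)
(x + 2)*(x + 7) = x^2 + 9*x + 14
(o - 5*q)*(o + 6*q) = o^2 + o*q - 30*q^2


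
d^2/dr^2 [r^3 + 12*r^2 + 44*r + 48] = 6*r + 24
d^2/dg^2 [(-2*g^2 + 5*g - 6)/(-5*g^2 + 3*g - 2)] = 2*(-95*g^3 + 390*g^2 - 120*g - 28)/(125*g^6 - 225*g^5 + 285*g^4 - 207*g^3 + 114*g^2 - 36*g + 8)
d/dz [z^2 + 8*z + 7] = 2*z + 8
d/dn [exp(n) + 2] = exp(n)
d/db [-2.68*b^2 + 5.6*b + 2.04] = 5.6 - 5.36*b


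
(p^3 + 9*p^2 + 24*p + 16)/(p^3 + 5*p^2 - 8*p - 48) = (p + 1)/(p - 3)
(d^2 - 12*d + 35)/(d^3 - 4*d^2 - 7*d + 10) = (d - 7)/(d^2 + d - 2)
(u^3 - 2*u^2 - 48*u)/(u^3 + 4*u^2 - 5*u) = (u^2 - 2*u - 48)/(u^2 + 4*u - 5)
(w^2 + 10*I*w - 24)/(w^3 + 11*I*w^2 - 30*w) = (w + 4*I)/(w*(w + 5*I))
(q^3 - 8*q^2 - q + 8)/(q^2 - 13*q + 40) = (q^2 - 1)/(q - 5)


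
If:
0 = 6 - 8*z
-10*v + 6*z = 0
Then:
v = 9/20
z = 3/4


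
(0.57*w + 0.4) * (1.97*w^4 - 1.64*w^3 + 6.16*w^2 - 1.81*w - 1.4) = 1.1229*w^5 - 0.1468*w^4 + 2.8552*w^3 + 1.4323*w^2 - 1.522*w - 0.56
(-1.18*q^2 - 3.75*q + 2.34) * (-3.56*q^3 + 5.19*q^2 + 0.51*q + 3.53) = 4.2008*q^5 + 7.2258*q^4 - 28.3947*q^3 + 6.0667*q^2 - 12.0441*q + 8.2602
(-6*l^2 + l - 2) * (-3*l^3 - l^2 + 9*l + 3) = 18*l^5 + 3*l^4 - 49*l^3 - 7*l^2 - 15*l - 6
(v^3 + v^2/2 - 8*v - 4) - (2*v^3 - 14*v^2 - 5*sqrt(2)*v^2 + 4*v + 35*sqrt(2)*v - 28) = -v^3 + 5*sqrt(2)*v^2 + 29*v^2/2 - 35*sqrt(2)*v - 12*v + 24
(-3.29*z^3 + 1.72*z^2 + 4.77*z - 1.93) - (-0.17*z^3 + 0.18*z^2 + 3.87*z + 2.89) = -3.12*z^3 + 1.54*z^2 + 0.899999999999999*z - 4.82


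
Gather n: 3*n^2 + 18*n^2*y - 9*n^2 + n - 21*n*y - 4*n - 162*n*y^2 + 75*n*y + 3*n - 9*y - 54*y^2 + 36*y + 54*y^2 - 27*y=n^2*(18*y - 6) + n*(-162*y^2 + 54*y)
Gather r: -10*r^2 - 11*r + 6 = -10*r^2 - 11*r + 6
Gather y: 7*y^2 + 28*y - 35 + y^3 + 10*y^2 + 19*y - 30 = y^3 + 17*y^2 + 47*y - 65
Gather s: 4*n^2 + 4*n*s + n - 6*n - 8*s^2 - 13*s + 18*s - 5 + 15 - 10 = 4*n^2 - 5*n - 8*s^2 + s*(4*n + 5)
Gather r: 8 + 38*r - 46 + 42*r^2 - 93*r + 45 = 42*r^2 - 55*r + 7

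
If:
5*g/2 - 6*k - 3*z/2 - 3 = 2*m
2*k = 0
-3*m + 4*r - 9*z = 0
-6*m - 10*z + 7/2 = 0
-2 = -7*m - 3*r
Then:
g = 2869/2080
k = 0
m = -29/416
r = 345/416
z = 163/416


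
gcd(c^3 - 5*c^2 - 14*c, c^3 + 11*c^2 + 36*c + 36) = c + 2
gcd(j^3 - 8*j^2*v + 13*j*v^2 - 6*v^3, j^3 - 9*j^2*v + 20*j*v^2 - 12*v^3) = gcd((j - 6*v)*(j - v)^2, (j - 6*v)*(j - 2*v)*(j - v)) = j^2 - 7*j*v + 6*v^2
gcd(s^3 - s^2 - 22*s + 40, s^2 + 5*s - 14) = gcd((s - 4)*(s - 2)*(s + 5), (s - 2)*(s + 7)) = s - 2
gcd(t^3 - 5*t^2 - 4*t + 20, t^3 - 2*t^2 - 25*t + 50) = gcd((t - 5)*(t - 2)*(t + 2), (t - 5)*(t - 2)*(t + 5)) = t^2 - 7*t + 10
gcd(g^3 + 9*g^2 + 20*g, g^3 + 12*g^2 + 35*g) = g^2 + 5*g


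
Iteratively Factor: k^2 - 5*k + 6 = (k - 3)*(k - 2)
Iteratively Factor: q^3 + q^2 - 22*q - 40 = (q + 2)*(q^2 - q - 20) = (q - 5)*(q + 2)*(q + 4)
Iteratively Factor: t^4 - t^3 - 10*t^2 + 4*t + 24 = (t - 2)*(t^3 + t^2 - 8*t - 12) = (t - 3)*(t - 2)*(t^2 + 4*t + 4) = (t - 3)*(t - 2)*(t + 2)*(t + 2)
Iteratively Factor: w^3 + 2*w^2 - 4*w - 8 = (w + 2)*(w^2 - 4) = (w + 2)^2*(w - 2)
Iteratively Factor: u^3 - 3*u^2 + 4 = (u - 2)*(u^2 - u - 2) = (u - 2)*(u + 1)*(u - 2)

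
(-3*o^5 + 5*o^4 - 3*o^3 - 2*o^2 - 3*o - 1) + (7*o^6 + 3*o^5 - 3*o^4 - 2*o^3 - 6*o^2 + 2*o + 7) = 7*o^6 + 2*o^4 - 5*o^3 - 8*o^2 - o + 6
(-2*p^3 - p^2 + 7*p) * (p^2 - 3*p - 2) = -2*p^5 + 5*p^4 + 14*p^3 - 19*p^2 - 14*p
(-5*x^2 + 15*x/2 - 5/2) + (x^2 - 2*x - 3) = -4*x^2 + 11*x/2 - 11/2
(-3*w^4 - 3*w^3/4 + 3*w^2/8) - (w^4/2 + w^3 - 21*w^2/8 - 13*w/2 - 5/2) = -7*w^4/2 - 7*w^3/4 + 3*w^2 + 13*w/2 + 5/2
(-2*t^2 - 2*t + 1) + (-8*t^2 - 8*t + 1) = -10*t^2 - 10*t + 2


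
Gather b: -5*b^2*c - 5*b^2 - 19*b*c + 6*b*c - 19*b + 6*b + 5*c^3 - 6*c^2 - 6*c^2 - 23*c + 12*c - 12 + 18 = b^2*(-5*c - 5) + b*(-13*c - 13) + 5*c^3 - 12*c^2 - 11*c + 6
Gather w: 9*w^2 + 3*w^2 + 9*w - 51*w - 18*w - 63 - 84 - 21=12*w^2 - 60*w - 168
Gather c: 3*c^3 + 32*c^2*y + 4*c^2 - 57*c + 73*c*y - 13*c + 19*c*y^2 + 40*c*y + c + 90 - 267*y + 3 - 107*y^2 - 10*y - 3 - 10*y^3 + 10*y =3*c^3 + c^2*(32*y + 4) + c*(19*y^2 + 113*y - 69) - 10*y^3 - 107*y^2 - 267*y + 90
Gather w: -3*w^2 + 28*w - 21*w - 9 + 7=-3*w^2 + 7*w - 2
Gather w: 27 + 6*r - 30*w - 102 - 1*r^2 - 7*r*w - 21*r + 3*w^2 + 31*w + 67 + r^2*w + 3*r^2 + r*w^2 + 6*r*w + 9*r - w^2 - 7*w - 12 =2*r^2 - 6*r + w^2*(r + 2) + w*(r^2 - r - 6) - 20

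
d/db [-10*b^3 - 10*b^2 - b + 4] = -30*b^2 - 20*b - 1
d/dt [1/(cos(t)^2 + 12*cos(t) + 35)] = 2*(cos(t) + 6)*sin(t)/(cos(t)^2 + 12*cos(t) + 35)^2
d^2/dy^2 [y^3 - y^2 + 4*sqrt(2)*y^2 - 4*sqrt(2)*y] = 6*y - 2 + 8*sqrt(2)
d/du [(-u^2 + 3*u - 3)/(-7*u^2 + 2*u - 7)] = (19*u^2 - 28*u - 15)/(49*u^4 - 28*u^3 + 102*u^2 - 28*u + 49)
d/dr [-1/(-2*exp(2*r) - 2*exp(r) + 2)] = (-exp(r) - 1/2)*exp(r)/(exp(2*r) + exp(r) - 1)^2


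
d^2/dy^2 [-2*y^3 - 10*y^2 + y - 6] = -12*y - 20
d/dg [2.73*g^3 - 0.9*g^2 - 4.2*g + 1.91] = 8.19*g^2 - 1.8*g - 4.2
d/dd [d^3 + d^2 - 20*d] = 3*d^2 + 2*d - 20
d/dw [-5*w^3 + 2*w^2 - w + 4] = -15*w^2 + 4*w - 1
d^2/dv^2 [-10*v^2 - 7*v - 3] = -20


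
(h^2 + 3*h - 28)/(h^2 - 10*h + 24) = (h + 7)/(h - 6)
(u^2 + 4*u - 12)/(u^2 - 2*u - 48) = (u - 2)/(u - 8)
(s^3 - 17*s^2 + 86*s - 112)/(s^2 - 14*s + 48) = (s^2 - 9*s + 14)/(s - 6)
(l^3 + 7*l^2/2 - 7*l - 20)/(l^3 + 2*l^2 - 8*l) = (l^2 - l/2 - 5)/(l*(l - 2))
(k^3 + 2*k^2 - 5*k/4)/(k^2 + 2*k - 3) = k*(4*k^2 + 8*k - 5)/(4*(k^2 + 2*k - 3))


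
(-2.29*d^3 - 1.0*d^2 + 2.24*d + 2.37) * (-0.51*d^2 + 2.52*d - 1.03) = 1.1679*d^5 - 5.2608*d^4 - 1.3037*d^3 + 5.4661*d^2 + 3.6652*d - 2.4411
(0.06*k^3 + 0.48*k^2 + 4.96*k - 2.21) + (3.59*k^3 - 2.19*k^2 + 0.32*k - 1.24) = 3.65*k^3 - 1.71*k^2 + 5.28*k - 3.45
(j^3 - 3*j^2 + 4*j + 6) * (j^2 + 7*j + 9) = j^5 + 4*j^4 - 8*j^3 + 7*j^2 + 78*j + 54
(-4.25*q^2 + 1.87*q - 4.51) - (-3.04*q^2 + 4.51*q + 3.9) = -1.21*q^2 - 2.64*q - 8.41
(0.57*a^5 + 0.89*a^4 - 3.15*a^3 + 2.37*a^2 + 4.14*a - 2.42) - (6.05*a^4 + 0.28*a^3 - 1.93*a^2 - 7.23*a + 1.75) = 0.57*a^5 - 5.16*a^4 - 3.43*a^3 + 4.3*a^2 + 11.37*a - 4.17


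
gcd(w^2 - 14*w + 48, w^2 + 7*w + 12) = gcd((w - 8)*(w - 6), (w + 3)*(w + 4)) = 1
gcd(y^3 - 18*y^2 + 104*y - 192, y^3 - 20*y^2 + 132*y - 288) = y^2 - 14*y + 48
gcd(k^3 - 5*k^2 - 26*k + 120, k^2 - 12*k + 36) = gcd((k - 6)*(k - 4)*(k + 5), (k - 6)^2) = k - 6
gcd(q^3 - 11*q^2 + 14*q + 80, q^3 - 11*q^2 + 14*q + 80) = q^3 - 11*q^2 + 14*q + 80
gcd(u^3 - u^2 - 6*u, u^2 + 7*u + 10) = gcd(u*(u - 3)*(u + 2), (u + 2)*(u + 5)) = u + 2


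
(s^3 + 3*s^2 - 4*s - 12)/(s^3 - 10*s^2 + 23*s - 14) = (s^2 + 5*s + 6)/(s^2 - 8*s + 7)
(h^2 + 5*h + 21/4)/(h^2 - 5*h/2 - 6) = (h + 7/2)/(h - 4)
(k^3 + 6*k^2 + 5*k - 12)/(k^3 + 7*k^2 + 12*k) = (k - 1)/k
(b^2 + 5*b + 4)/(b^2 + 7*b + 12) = (b + 1)/(b + 3)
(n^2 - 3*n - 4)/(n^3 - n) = (n - 4)/(n*(n - 1))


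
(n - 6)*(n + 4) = n^2 - 2*n - 24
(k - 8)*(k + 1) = k^2 - 7*k - 8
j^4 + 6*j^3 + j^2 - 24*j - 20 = (j - 2)*(j + 1)*(j + 2)*(j + 5)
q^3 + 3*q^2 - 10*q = q*(q - 2)*(q + 5)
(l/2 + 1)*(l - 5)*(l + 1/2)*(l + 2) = l^4/2 - l^3/4 - 33*l^2/4 - 14*l - 5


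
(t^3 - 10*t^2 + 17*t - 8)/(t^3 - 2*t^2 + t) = (t - 8)/t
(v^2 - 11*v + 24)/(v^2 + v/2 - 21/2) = 2*(v - 8)/(2*v + 7)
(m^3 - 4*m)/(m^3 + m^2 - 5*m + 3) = m*(m^2 - 4)/(m^3 + m^2 - 5*m + 3)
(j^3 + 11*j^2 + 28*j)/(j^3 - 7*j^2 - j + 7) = j*(j^2 + 11*j + 28)/(j^3 - 7*j^2 - j + 7)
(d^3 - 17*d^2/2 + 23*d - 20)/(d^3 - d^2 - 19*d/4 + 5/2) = 2*(d^2 - 6*d + 8)/(2*d^2 + 3*d - 2)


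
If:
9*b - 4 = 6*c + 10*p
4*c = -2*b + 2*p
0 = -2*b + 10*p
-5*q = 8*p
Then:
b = 20/47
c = -8/47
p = 4/47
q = -32/235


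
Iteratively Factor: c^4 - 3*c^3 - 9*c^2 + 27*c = (c - 3)*(c^3 - 9*c) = (c - 3)^2*(c^2 + 3*c) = (c - 3)^2*(c + 3)*(c)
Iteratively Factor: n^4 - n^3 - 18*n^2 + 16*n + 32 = (n - 4)*(n^3 + 3*n^2 - 6*n - 8) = (n - 4)*(n - 2)*(n^2 + 5*n + 4) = (n - 4)*(n - 2)*(n + 1)*(n + 4)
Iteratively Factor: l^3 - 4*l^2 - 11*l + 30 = (l - 2)*(l^2 - 2*l - 15) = (l - 5)*(l - 2)*(l + 3)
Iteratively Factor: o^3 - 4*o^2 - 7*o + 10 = (o - 1)*(o^2 - 3*o - 10) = (o - 1)*(o + 2)*(o - 5)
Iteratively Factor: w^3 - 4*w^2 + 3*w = (w - 3)*(w^2 - w) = (w - 3)*(w - 1)*(w)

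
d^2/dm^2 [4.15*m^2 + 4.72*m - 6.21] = 8.30000000000000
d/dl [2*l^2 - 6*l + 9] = 4*l - 6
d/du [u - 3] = 1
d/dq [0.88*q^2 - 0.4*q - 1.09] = 1.76*q - 0.4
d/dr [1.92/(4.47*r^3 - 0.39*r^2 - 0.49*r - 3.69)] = (-25.7472*r^2 + 1.4976*r + 0.9408)/(-4.47*r^3 + 0.39*r^2 + 0.49*r + 3.69)^2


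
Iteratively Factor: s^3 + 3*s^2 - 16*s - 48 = (s + 4)*(s^2 - s - 12) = (s + 3)*(s + 4)*(s - 4)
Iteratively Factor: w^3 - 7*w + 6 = (w - 2)*(w^2 + 2*w - 3) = (w - 2)*(w + 3)*(w - 1)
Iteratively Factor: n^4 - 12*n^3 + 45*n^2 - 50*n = (n)*(n^3 - 12*n^2 + 45*n - 50) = n*(n - 2)*(n^2 - 10*n + 25) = n*(n - 5)*(n - 2)*(n - 5)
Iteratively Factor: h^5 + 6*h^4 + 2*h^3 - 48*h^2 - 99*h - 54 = (h + 1)*(h^4 + 5*h^3 - 3*h^2 - 45*h - 54) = (h + 1)*(h + 3)*(h^3 + 2*h^2 - 9*h - 18) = (h - 3)*(h + 1)*(h + 3)*(h^2 + 5*h + 6) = (h - 3)*(h + 1)*(h + 3)^2*(h + 2)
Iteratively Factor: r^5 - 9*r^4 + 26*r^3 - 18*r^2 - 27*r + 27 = (r - 1)*(r^4 - 8*r^3 + 18*r^2 - 27) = (r - 3)*(r - 1)*(r^3 - 5*r^2 + 3*r + 9) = (r - 3)^2*(r - 1)*(r^2 - 2*r - 3) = (r - 3)^3*(r - 1)*(r + 1)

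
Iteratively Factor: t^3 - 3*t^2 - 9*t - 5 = (t + 1)*(t^2 - 4*t - 5) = (t + 1)^2*(t - 5)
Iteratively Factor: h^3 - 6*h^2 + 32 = (h - 4)*(h^2 - 2*h - 8) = (h - 4)*(h + 2)*(h - 4)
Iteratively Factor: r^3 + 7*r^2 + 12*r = (r)*(r^2 + 7*r + 12) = r*(r + 4)*(r + 3)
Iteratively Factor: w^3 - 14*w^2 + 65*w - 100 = (w - 4)*(w^2 - 10*w + 25) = (w - 5)*(w - 4)*(w - 5)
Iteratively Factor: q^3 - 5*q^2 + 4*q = (q)*(q^2 - 5*q + 4) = q*(q - 1)*(q - 4)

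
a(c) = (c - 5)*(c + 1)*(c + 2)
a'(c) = (c - 5)*(c + 1) + (c - 5)*(c + 2) + (c + 1)*(c + 2)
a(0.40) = -15.46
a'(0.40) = -14.12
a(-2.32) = -3.09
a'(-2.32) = 12.43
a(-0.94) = -0.38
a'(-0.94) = -6.59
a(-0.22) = -7.25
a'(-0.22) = -11.97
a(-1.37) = 1.48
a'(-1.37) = -1.89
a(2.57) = -39.65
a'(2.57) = -3.47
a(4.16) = -26.70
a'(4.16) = 22.28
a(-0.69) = -2.31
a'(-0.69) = -8.81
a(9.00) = 440.00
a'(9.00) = 194.00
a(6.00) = 56.00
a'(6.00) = 71.00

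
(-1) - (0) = -1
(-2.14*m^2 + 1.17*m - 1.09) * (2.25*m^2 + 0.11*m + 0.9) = -4.815*m^4 + 2.3971*m^3 - 4.2498*m^2 + 0.9331*m - 0.981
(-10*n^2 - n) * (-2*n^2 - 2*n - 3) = 20*n^4 + 22*n^3 + 32*n^2 + 3*n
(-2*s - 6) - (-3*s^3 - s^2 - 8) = 3*s^3 + s^2 - 2*s + 2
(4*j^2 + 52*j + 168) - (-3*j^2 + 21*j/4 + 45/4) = 7*j^2 + 187*j/4 + 627/4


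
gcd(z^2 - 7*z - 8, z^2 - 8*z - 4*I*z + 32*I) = z - 8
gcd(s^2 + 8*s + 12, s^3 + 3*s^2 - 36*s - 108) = s + 6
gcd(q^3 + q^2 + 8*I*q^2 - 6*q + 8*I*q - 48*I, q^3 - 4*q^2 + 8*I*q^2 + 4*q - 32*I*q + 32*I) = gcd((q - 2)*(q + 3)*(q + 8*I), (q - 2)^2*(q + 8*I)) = q^2 + q*(-2 + 8*I) - 16*I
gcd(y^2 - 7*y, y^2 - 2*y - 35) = y - 7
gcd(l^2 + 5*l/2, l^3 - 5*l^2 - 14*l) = l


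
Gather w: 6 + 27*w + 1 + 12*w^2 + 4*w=12*w^2 + 31*w + 7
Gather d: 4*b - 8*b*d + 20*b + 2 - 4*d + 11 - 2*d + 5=24*b + d*(-8*b - 6) + 18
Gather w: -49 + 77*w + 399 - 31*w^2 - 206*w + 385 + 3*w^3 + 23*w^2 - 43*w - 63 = 3*w^3 - 8*w^2 - 172*w + 672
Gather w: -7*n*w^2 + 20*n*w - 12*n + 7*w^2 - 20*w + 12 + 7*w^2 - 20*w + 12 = -12*n + w^2*(14 - 7*n) + w*(20*n - 40) + 24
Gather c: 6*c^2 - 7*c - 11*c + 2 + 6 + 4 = 6*c^2 - 18*c + 12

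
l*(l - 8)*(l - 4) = l^3 - 12*l^2 + 32*l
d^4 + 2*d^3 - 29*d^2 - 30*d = d*(d - 5)*(d + 1)*(d + 6)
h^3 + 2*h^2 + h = h*(h + 1)^2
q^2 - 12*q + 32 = (q - 8)*(q - 4)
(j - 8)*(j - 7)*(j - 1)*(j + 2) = j^4 - 14*j^3 + 39*j^2 + 86*j - 112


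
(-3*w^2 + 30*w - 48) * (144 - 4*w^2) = 12*w^4 - 120*w^3 - 240*w^2 + 4320*w - 6912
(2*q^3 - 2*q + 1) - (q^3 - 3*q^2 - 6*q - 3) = q^3 + 3*q^2 + 4*q + 4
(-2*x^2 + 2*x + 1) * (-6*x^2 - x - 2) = 12*x^4 - 10*x^3 - 4*x^2 - 5*x - 2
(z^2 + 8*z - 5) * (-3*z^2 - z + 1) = -3*z^4 - 25*z^3 + 8*z^2 + 13*z - 5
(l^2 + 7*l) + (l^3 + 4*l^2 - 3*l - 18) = l^3 + 5*l^2 + 4*l - 18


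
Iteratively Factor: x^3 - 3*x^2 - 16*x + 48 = (x - 3)*(x^2 - 16) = (x - 4)*(x - 3)*(x + 4)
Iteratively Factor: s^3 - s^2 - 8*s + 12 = (s - 2)*(s^2 + s - 6) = (s - 2)*(s + 3)*(s - 2)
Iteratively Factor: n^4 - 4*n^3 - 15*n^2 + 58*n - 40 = (n - 5)*(n^3 + n^2 - 10*n + 8) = (n - 5)*(n - 1)*(n^2 + 2*n - 8) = (n - 5)*(n - 2)*(n - 1)*(n + 4)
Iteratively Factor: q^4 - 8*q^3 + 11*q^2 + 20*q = (q - 5)*(q^3 - 3*q^2 - 4*q) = q*(q - 5)*(q^2 - 3*q - 4) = q*(q - 5)*(q - 4)*(q + 1)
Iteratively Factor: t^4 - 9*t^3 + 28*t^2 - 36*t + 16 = (t - 4)*(t^3 - 5*t^2 + 8*t - 4) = (t - 4)*(t - 2)*(t^2 - 3*t + 2) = (t - 4)*(t - 2)*(t - 1)*(t - 2)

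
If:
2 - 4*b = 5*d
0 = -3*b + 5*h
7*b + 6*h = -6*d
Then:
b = -12/29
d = 106/145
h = -36/145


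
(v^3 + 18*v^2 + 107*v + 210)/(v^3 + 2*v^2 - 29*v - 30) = (v^2 + 12*v + 35)/(v^2 - 4*v - 5)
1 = 1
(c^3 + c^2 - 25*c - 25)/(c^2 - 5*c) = c + 6 + 5/c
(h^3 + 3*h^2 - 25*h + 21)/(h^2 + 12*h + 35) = (h^2 - 4*h + 3)/(h + 5)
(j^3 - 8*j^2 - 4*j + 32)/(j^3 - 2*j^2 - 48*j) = (j^2 - 4)/(j*(j + 6))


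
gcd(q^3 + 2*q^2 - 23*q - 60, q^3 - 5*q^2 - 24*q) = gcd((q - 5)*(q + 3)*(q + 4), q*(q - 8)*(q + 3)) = q + 3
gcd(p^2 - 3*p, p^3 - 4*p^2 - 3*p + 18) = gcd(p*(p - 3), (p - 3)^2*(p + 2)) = p - 3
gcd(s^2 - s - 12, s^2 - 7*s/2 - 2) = s - 4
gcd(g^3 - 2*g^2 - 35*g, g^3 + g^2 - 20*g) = g^2 + 5*g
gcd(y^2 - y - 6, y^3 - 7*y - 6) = y^2 - y - 6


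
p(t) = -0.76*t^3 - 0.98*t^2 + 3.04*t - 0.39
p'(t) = -2.28*t^2 - 1.96*t + 3.04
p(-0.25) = -1.20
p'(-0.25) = 3.39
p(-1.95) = -4.41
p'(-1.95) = -1.81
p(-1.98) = -4.35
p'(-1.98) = -2.02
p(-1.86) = -4.54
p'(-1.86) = -1.20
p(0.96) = 0.95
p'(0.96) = -0.94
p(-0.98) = -3.60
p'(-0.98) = 2.77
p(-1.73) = -4.65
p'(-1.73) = -0.39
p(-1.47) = -4.56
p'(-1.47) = 0.99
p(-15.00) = 2298.51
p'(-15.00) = -480.56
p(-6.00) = 110.25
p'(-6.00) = -67.28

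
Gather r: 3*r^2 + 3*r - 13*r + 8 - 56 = 3*r^2 - 10*r - 48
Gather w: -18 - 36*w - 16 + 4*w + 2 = -32*w - 32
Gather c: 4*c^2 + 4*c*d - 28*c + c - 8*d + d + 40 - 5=4*c^2 + c*(4*d - 27) - 7*d + 35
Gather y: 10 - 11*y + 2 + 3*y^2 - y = 3*y^2 - 12*y + 12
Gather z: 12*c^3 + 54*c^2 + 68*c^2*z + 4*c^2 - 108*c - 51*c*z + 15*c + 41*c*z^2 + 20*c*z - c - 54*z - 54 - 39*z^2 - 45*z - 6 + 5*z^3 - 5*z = 12*c^3 + 58*c^2 - 94*c + 5*z^3 + z^2*(41*c - 39) + z*(68*c^2 - 31*c - 104) - 60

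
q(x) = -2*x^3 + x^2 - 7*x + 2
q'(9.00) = -475.00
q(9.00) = -1438.00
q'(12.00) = -847.00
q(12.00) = -3394.00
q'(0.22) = -6.85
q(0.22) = 0.49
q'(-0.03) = -7.07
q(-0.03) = 2.21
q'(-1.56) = -24.72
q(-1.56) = 22.95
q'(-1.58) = -25.14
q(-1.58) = 23.45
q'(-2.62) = -53.43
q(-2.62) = 63.17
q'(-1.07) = -16.01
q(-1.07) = 13.08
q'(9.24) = -500.79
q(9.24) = -1555.08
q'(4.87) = -139.56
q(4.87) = -239.38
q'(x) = -6*x^2 + 2*x - 7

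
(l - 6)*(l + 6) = l^2 - 36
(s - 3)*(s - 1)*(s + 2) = s^3 - 2*s^2 - 5*s + 6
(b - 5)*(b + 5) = b^2 - 25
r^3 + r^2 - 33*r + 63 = (r - 3)^2*(r + 7)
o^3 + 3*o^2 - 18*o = o*(o - 3)*(o + 6)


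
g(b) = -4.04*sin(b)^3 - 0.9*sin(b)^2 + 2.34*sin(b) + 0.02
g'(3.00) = -1.83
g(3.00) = 0.32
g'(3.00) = -1.83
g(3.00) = 0.32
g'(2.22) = 4.10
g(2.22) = -0.73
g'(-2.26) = 2.22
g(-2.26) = -0.46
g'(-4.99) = -2.91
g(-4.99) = -2.16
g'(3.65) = -0.30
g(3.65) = -0.87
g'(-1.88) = 2.11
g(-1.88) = 0.47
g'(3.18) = -2.39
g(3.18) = -0.07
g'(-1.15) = -2.50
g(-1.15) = 0.21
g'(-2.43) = 1.25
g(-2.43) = -0.77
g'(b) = -12.12*sin(b)^2*cos(b) - 1.8*sin(b)*cos(b) + 2.34*cos(b) = (-12.12*sin(b)^2 - 1.8*sin(b) + 2.34)*cos(b)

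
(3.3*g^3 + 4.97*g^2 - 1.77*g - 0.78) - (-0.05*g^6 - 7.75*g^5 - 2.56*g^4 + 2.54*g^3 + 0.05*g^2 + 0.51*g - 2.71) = 0.05*g^6 + 7.75*g^5 + 2.56*g^4 + 0.76*g^3 + 4.92*g^2 - 2.28*g + 1.93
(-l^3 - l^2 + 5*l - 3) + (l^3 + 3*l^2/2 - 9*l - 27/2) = l^2/2 - 4*l - 33/2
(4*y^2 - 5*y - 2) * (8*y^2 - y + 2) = 32*y^4 - 44*y^3 - 3*y^2 - 8*y - 4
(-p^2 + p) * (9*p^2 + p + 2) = -9*p^4 + 8*p^3 - p^2 + 2*p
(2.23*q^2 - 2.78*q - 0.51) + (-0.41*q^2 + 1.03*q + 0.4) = 1.82*q^2 - 1.75*q - 0.11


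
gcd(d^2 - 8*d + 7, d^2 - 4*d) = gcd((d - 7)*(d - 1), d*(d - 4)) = 1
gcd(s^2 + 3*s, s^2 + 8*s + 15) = s + 3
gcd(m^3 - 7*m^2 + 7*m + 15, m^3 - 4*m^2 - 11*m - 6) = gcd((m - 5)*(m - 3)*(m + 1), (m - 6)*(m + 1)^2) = m + 1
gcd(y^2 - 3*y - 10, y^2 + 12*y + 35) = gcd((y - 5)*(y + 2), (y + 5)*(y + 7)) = 1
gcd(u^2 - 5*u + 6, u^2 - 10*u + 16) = u - 2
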